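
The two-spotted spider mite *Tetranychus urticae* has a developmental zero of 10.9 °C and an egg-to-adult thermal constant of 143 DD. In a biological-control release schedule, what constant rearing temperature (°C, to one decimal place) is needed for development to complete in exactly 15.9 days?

Required daily accumulation = 143 / 15.9 = 8.994 DD/day.
T = T_base + 8.994 = 10.9 + 8.994 = 19.894 ≈ 19.9 °C.

19.9 °C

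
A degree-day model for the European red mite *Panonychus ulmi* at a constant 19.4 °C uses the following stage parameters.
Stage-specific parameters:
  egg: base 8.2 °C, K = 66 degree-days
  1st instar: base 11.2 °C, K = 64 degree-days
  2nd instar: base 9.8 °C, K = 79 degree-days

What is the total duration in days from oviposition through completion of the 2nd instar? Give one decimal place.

egg: 66 / (19.4 − 8.2) = 66 / 11.2 = 5.893 d.
1st instar: 64 / (19.4 − 11.2) = 64 / 8.2 = 7.805 d.
2nd instar: 79 / (19.4 − 9.8) = 79 / 9.6 = 8.229 d.
Sum = 21.927 ≈ 21.9 days.

21.9 days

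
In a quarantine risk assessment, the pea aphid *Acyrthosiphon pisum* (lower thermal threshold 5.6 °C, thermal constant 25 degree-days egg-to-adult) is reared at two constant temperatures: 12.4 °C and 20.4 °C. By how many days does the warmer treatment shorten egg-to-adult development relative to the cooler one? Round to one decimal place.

2.0 days

At 12.4 °C: 25 / (12.4 − 5.6) = 25 / 6.8 = 3.676 d.
At 20.4 °C: 25 / (20.4 − 5.6) = 25 / 14.8 = 1.689 d.
Difference = |3.676 − 1.689| = 1.987 ≈ 2.0 days.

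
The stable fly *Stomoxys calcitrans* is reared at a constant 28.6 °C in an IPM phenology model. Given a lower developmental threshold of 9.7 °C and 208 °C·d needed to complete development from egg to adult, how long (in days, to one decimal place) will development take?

Daily accumulation = 28.6 − 9.7 = 18.9 DD/day.
Duration = 208 / 18.9 = 11.005 ≈ 11.0 days.

11.0 days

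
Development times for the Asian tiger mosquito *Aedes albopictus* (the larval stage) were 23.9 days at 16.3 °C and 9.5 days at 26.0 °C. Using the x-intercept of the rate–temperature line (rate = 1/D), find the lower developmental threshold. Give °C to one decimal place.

9.9 °C

Linear rate model ⇒ the product D·(T − T_b) is constant across temperatures.
23.9·(16.3 − T_b) = 9.5·(26.0 − T_b)
T_b = (23.9·16.3 − 9.5·26.0) / (23.9 − 9.5) = 142.57 / 14.4 = 9.901 °C ≈ 9.9 °C.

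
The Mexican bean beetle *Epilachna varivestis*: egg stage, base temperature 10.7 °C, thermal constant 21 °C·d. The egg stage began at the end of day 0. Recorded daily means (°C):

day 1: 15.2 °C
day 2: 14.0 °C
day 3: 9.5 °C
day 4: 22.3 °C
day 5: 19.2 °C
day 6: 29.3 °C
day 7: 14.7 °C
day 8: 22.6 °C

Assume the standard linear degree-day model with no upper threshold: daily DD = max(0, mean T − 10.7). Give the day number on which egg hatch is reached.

day 5

Daily DD above 10.7 °C: 4.5, 3.3, 0.0, 11.6, 8.5, 18.6, 4.0, 11.9.
Cumulative: 4.5, 7.8, 7.8, 19.4, 27.9, 46.5, 50.5, 62.4.
The total first reaches 21 DD on day 5.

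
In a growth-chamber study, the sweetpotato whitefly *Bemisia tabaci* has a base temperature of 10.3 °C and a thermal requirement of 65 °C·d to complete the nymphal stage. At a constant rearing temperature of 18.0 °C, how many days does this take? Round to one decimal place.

8.4 days

Daily accumulation = 18.0 − 10.3 = 7.7 DD/day.
Duration = 65 / 7.7 = 8.442 ≈ 8.4 days.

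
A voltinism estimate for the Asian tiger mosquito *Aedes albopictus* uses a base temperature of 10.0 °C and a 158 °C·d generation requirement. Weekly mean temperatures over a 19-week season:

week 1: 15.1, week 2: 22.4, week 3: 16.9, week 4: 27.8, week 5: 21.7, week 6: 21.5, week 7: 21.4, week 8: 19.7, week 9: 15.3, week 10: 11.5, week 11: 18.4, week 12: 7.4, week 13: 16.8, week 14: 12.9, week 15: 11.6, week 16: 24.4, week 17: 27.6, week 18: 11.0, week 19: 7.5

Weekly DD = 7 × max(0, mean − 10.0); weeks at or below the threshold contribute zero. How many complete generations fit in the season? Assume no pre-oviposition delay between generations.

Weekly DD (7 × max(0, T̄ − 10.0)): 35.7, 86.8, 48.3, 124.6, 81.9, 80.5, 79.8, 67.9, 37.1, 10.5, 58.8, 0.0, 47.6, 20.3, 11.2, 100.8, 123.2, 7.0, 0.0.
Season total = 1022.0 DD.
Complete generations = ⌊1022.0 / 158⌋ = 6.

6 generations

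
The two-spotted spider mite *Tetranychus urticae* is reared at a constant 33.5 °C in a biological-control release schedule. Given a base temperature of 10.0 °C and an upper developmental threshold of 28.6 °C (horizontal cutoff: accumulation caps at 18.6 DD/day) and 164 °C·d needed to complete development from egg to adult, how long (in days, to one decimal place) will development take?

8.8 days

Temperature 33.5 °C exceeds the upper threshold, so daily accumulation caps at 28.6 − 10.0 = 18.6 DD/day.
Duration = 164 / 18.6 = 8.817 ≈ 8.8 days.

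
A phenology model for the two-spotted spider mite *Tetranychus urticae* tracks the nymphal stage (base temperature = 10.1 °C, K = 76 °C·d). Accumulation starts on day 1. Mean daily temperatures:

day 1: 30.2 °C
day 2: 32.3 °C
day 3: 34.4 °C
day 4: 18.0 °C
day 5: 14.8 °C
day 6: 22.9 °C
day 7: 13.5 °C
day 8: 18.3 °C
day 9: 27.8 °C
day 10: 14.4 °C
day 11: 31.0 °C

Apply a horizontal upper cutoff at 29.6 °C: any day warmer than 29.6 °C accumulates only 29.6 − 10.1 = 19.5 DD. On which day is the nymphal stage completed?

Daily DD above 10.1 °C (capped at 19.5): 19.5, 19.5, 19.5, 7.9, 4.7, 12.8, 3.4, 8.2, 17.7, 4.3, 19.5.
Cumulative: 19.5, 39.0, 58.5, 66.4, 71.1, 83.9, 87.3, 95.5, 113.2, 117.5, 137.0.
The total first reaches 76 DD on day 6.

day 6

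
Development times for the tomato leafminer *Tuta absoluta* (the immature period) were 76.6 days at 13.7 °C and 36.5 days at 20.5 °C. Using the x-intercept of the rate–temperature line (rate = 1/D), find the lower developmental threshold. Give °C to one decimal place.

7.5 °C

Linear rate model ⇒ the product D·(T − T_b) is constant across temperatures.
76.6·(13.7 − T_b) = 36.5·(20.5 − T_b)
T_b = (76.6·13.7 − 36.5·20.5) / (76.6 − 36.5) = 301.17 / 40.1 = 7.510 °C ≈ 7.5 °C.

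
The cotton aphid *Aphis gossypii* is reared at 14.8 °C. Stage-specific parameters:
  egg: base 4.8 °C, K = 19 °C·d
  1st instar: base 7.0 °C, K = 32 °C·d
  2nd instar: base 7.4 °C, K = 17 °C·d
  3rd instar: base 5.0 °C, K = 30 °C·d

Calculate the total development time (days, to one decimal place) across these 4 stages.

egg: 19 / (14.8 − 4.8) = 19 / 10.0 = 1.900 d.
1st instar: 32 / (14.8 − 7.0) = 32 / 7.8 = 4.103 d.
2nd instar: 17 / (14.8 − 7.4) = 17 / 7.4 = 2.297 d.
3rd instar: 30 / (14.8 − 5.0) = 30 / 9.8 = 3.061 d.
Sum = 11.361 ≈ 11.4 days.

11.4 days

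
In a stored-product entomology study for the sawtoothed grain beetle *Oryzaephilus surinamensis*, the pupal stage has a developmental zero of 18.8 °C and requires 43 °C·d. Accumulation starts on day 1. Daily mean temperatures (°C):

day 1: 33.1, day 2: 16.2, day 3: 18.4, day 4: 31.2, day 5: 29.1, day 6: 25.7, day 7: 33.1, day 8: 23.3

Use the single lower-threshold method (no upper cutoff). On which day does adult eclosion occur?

day 6

Daily DD above 18.8 °C: 14.3, 0.0, 0.0, 12.4, 10.3, 6.9, 14.3, 4.5.
Cumulative: 14.3, 14.3, 14.3, 26.7, 37.0, 43.9, 58.2, 62.7.
The total first reaches 43 DD on day 6.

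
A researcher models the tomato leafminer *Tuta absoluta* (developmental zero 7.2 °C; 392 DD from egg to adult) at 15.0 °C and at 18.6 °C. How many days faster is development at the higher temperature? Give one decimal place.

15.9 days

At 15.0 °C: 392 / (15.0 − 7.2) = 392 / 7.8 = 50.256 d.
At 18.6 °C: 392 / (18.6 − 7.2) = 392 / 11.4 = 34.386 d.
Difference = |50.256 − 34.386| = 15.870 ≈ 15.9 days.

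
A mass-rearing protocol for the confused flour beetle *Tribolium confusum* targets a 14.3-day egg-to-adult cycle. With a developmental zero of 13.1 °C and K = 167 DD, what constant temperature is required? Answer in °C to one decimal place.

24.8 °C

Required daily accumulation = 167 / 14.3 = 11.678 DD/day.
T = T_base + 11.678 = 13.1 + 11.678 = 24.778 ≈ 24.8 °C.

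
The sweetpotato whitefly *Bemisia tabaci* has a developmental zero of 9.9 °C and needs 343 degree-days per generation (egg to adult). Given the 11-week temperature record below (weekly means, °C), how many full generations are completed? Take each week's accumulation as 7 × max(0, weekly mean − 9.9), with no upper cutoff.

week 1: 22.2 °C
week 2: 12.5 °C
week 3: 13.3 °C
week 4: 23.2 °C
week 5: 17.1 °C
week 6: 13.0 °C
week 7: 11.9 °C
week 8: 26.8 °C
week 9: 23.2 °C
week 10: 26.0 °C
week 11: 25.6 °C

Weekly DD (7 × max(0, T̄ − 9.9)): 86.1, 18.2, 23.8, 93.1, 50.4, 21.7, 14.0, 118.3, 93.1, 112.7, 109.9.
Season total = 741.3 DD.
Complete generations = ⌊741.3 / 343⌋ = 2.

2 generations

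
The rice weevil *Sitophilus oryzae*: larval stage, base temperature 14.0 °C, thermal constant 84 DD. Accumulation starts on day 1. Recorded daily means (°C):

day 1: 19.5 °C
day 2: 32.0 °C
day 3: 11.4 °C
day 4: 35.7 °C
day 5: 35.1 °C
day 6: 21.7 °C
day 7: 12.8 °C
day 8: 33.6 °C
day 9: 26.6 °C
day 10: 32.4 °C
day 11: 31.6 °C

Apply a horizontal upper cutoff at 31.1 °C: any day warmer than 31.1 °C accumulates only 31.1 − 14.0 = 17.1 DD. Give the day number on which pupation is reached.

day 9

Daily DD above 14.0 °C (capped at 17.1): 5.5, 17.1, 0.0, 17.1, 17.1, 7.7, 0.0, 17.1, 12.6, 17.1, 17.1.
Cumulative: 5.5, 22.6, 22.6, 39.7, 56.8, 64.5, 64.5, 81.6, 94.2, 111.3, 128.4.
The total first reaches 84 DD on day 9.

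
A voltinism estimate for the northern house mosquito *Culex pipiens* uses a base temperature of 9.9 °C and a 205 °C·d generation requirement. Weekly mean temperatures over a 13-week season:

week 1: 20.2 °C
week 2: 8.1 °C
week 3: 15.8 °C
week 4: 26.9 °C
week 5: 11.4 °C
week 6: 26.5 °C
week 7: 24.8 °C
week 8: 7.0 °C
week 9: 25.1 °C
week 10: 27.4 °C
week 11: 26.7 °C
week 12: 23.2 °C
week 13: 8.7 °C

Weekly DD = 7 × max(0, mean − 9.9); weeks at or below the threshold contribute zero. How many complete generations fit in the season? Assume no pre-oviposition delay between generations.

4 generations

Weekly DD (7 × max(0, T̄ − 9.9)): 72.1, 0.0, 41.3, 119.0, 10.5, 116.2, 104.3, 0.0, 106.4, 122.5, 117.6, 93.1, 0.0.
Season total = 903.0 DD.
Complete generations = ⌊903.0 / 205⌋ = 4.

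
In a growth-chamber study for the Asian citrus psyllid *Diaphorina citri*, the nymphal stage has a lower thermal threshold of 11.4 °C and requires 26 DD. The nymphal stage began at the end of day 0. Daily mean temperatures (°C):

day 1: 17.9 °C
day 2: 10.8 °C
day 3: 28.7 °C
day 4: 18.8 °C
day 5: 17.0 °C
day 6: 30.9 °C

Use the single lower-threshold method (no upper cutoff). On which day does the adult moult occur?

Daily DD above 11.4 °C: 6.5, 0.0, 17.3, 7.4, 5.6, 19.5.
Cumulative: 6.5, 6.5, 23.8, 31.2, 36.8, 56.3.
The total first reaches 26 DD on day 4.

day 4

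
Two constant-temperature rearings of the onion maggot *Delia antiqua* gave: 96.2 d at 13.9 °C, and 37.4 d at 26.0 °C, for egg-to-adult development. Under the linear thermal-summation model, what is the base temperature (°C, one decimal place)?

6.2 °C

Linear rate model ⇒ the product D·(T − T_b) is constant across temperatures.
96.2·(13.9 − T_b) = 37.4·(26.0 − T_b)
T_b = (96.2·13.9 − 37.4·26.0) / (96.2 − 37.4) = 364.78 / 58.8 = 6.204 °C ≈ 6.2 °C.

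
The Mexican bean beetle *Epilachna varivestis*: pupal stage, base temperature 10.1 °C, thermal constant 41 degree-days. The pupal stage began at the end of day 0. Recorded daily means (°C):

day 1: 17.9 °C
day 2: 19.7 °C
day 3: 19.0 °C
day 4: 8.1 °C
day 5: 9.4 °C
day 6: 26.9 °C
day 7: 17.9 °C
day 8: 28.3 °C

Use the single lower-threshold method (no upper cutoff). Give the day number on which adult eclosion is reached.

Daily DD above 10.1 °C: 7.8, 9.6, 8.9, 0.0, 0.0, 16.8, 7.8, 18.2.
Cumulative: 7.8, 17.4, 26.3, 26.3, 26.3, 43.1, 50.9, 69.1.
The total first reaches 41 DD on day 6.

day 6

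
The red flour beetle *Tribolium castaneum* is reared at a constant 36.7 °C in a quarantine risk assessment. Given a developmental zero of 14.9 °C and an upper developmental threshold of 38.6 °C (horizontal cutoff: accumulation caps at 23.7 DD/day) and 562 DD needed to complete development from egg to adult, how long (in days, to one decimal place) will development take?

Daily accumulation = 36.7 − 14.9 = 21.8 DD/day.
Duration = 562 / 21.8 = 25.780 ≈ 25.8 days.

25.8 days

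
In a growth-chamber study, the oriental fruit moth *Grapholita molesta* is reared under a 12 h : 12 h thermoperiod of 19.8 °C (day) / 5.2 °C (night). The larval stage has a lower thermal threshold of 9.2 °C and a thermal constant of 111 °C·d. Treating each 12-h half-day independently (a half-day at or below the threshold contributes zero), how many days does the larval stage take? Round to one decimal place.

Day half: max(0, 19.8 − 9.2) × 0.5 = 10.6 × 0.5 = 5.30 DD.
Night half: max(0, 5.2 − 9.2) × 0.5 = 0.0 × 0.5 = 0.00 DD.
Per 24 h: 5.30 DD/day.
Duration = 111 / 5.30 = 20.943 ≈ 20.9 days.

20.9 days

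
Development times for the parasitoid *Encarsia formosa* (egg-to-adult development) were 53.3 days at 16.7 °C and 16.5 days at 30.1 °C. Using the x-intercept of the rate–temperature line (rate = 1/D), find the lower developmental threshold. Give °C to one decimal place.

Linear rate model ⇒ the product D·(T − T_b) is constant across temperatures.
53.3·(16.7 − T_b) = 16.5·(30.1 − T_b)
T_b = (53.3·16.7 − 16.5·30.1) / (53.3 − 16.5) = 393.46 / 36.8 = 10.692 °C ≈ 10.7 °C.

10.7 °C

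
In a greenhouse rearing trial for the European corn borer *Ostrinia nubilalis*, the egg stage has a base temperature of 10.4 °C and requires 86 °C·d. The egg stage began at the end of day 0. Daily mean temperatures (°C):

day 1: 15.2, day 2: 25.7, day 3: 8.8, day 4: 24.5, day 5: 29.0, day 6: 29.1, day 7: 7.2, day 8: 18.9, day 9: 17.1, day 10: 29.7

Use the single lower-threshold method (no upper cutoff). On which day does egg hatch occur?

Daily DD above 10.4 °C: 4.8, 15.3, 0.0, 14.1, 18.6, 18.7, 0.0, 8.5, 6.7, 19.3.
Cumulative: 4.8, 20.1, 20.1, 34.2, 52.8, 71.5, 71.5, 80.0, 86.7, 106.0.
The total first reaches 86 DD on day 9.

day 9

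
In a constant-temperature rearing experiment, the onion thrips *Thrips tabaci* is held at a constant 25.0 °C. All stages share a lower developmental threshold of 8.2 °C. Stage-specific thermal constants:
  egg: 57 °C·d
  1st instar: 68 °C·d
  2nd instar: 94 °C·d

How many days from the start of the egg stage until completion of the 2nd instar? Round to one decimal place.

Daily accumulation at 25.0 °C = 25.0 − 8.2 = 16.8 DD/day.
Total K = 57 + 68 + 94 = 219 DD.
Total duration = 219 / 16.8 = 13.036 ≈ 13.0 days.

13.0 days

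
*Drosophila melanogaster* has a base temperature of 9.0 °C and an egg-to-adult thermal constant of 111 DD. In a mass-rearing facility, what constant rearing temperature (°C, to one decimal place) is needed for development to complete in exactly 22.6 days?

13.9 °C

Required daily accumulation = 111 / 22.6 = 4.912 DD/day.
T = T_base + 4.912 = 9.0 + 4.912 = 13.912 ≈ 13.9 °C.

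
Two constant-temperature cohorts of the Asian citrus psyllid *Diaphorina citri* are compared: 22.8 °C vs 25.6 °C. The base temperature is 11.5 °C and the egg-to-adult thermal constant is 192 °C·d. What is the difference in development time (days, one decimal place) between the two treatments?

At 22.8 °C: 192 / (22.8 − 11.5) = 192 / 11.3 = 16.991 d.
At 25.6 °C: 192 / (25.6 − 11.5) = 192 / 14.1 = 13.617 d.
Difference = |16.991 − 13.617| = 3.374 ≈ 3.4 days.

3.4 days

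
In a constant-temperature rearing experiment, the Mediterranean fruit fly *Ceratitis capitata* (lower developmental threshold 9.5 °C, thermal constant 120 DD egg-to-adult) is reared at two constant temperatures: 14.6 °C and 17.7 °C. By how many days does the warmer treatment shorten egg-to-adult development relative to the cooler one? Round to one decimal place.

At 14.6 °C: 120 / (14.6 − 9.5) = 120 / 5.1 = 23.529 d.
At 17.7 °C: 120 / (17.7 − 9.5) = 120 / 8.2 = 14.634 d.
Difference = |23.529 − 14.634| = 8.895 ≈ 8.9 days.

8.9 days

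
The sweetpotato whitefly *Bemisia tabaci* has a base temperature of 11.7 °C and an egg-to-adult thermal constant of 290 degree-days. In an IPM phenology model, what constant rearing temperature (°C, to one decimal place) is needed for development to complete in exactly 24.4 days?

Required daily accumulation = 290 / 24.4 = 11.885 DD/day.
T = T_base + 11.885 = 11.7 + 11.885 = 23.585 ≈ 23.6 °C.

23.6 °C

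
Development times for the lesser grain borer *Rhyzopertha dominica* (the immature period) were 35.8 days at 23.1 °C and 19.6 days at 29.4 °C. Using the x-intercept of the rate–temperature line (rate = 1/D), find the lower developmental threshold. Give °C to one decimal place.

Under the model K = D·(T − T_b), so D₁·(T₁ − T_b) = D₂·(T₂ − T_b).
35.8·(23.1 − T_b) = 19.6·(29.4 − T_b)
T_b = (35.8·23.1 − 19.6·29.4) / (35.8 − 19.6) = 250.74 / 16.2 = 15.478 °C ≈ 15.5 °C.

15.5 °C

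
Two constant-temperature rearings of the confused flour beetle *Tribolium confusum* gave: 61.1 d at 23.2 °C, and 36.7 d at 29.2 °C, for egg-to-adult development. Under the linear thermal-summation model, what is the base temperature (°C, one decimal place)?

Linear rate model ⇒ the product D·(T − T_b) is constant across temperatures.
61.1·(23.2 − T_b) = 36.7·(29.2 − T_b)
T_b = (61.1·23.2 − 36.7·29.2) / (61.1 − 36.7) = 345.88 / 24.4 = 14.175 °C ≈ 14.2 °C.

14.2 °C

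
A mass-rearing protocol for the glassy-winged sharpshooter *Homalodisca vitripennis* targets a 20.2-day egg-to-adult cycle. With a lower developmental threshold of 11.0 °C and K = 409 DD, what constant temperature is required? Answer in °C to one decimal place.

31.2 °C

Required daily accumulation = 409 / 20.2 = 20.248 DD/day.
T = T_base + 20.248 = 11.0 + 20.248 = 31.248 ≈ 31.2 °C.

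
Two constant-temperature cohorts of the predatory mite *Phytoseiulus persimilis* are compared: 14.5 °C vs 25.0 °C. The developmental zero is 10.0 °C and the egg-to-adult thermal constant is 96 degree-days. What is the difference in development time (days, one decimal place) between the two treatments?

At 14.5 °C: 96 / (14.5 − 10.0) = 96 / 4.5 = 21.333 d.
At 25.0 °C: 96 / (25.0 − 10.0) = 96 / 15.0 = 6.400 d.
Difference = |21.333 − 6.400| = 14.933 ≈ 14.9 days.

14.9 days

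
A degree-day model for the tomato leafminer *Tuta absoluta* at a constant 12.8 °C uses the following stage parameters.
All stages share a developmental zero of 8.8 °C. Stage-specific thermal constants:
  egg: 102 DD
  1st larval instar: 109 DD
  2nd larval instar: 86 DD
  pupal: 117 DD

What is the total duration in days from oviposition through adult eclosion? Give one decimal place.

103.5 days

Daily accumulation at 12.8 °C = 12.8 − 8.8 = 4.0 DD/day.
Total K = 102 + 109 + 86 + 117 = 414 DD.
Total duration = 414 / 4.0 = 103.500 ≈ 103.5 days.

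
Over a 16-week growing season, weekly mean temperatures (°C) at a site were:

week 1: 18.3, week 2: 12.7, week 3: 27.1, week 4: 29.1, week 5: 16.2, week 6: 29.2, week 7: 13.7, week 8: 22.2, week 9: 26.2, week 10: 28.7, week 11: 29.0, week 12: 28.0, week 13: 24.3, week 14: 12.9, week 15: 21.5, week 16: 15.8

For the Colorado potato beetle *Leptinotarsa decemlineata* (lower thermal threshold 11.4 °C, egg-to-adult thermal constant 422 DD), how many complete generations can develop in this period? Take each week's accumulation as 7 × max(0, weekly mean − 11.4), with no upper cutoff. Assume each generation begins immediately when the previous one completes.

Weekly DD (7 × max(0, T̄ − 11.4)): 48.3, 9.1, 109.9, 123.9, 33.6, 124.6, 16.1, 75.6, 103.6, 121.1, 123.2, 116.2, 90.3, 10.5, 70.7, 30.8.
Season total = 1207.5 DD.
Complete generations = ⌊1207.5 / 422⌋ = 2.

2 generations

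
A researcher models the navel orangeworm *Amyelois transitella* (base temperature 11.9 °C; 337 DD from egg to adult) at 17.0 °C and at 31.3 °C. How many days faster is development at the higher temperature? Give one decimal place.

48.7 days

At 17.0 °C: 337 / (17.0 − 11.9) = 337 / 5.1 = 66.078 d.
At 31.3 °C: 337 / (31.3 − 11.9) = 337 / 19.4 = 17.371 d.
Difference = |66.078 − 17.371| = 48.707 ≈ 48.7 days.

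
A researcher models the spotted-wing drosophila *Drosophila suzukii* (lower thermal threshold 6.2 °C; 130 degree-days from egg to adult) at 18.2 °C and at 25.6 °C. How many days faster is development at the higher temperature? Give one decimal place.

At 18.2 °C: 130 / (18.2 − 6.2) = 130 / 12.0 = 10.833 d.
At 25.6 °C: 130 / (25.6 − 6.2) = 130 / 19.4 = 6.701 d.
Difference = |10.833 − 6.701| = 4.132 ≈ 4.1 days.

4.1 days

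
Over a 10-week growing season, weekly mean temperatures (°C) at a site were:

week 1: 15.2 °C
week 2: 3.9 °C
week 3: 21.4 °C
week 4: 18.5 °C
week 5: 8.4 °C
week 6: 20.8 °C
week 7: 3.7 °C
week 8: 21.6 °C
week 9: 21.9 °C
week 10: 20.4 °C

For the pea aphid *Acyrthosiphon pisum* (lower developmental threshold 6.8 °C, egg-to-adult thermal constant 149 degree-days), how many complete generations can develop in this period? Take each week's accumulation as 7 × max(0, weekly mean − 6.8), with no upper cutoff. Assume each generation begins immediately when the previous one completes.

Weekly DD (7 × max(0, T̄ − 6.8)): 58.8, 0.0, 102.2, 81.9, 11.2, 98.0, 0.0, 103.6, 105.7, 95.2.
Season total = 656.6 DD.
Complete generations = ⌊656.6 / 149⌋ = 4.

4 generations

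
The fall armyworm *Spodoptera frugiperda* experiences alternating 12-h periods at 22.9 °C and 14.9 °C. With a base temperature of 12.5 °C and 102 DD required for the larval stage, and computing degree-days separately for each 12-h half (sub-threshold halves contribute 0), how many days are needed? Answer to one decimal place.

Day half: max(0, 22.9 − 12.5) × 0.5 = 10.4 × 0.5 = 5.20 DD.
Night half: max(0, 14.9 − 12.5) × 0.5 = 2.4 × 0.5 = 1.20 DD.
Per 24 h: 6.40 DD/day.
Duration = 102 / 6.40 = 15.938 ≈ 15.9 days.

15.9 days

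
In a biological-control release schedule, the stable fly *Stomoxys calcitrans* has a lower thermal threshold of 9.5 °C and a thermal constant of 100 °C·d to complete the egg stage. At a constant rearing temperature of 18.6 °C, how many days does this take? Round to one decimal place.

Daily accumulation = 18.6 − 9.5 = 9.1 DD/day.
Duration = 100 / 9.1 = 10.989 ≈ 11.0 days.

11.0 days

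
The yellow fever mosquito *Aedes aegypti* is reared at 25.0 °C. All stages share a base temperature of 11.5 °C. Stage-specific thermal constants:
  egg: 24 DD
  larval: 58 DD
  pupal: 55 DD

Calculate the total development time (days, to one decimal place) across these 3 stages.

Daily accumulation at 25.0 °C = 25.0 − 11.5 = 13.5 DD/day.
Total K = 24 + 58 + 55 = 137 DD.
Total duration = 137 / 13.5 = 10.148 ≈ 10.1 days.

10.1 days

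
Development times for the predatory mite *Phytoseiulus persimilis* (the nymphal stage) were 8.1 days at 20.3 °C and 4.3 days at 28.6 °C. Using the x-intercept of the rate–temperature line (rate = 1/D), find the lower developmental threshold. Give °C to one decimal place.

Linear rate model ⇒ the product D·(T − T_b) is constant across temperatures.
8.1·(20.3 − T_b) = 4.3·(28.6 − T_b)
T_b = (8.1·20.3 − 4.3·28.6) / (8.1 − 4.3) = 41.45 / 3.8 = 10.908 °C ≈ 10.9 °C.

10.9 °C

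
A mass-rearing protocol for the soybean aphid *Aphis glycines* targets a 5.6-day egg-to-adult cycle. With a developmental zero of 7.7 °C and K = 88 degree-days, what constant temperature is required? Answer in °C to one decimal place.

Required daily accumulation = 88 / 5.6 = 15.714 DD/day.
T = T_base + 15.714 = 7.7 + 15.714 = 23.414 ≈ 23.4 °C.

23.4 °C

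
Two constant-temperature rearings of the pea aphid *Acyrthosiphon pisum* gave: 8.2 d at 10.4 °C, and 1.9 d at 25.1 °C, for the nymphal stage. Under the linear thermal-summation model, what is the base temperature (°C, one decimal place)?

Equal thermal constants: D₁(T₁ − T_b) = D₂(T₂ − T_b).
8.2·(10.4 − T_b) = 1.9·(25.1 − T_b)
T_b = (8.2·10.4 − 1.9·25.1) / (8.2 − 1.9) = 37.59 / 6.3 = 5.967 °C ≈ 6.0 °C.

6.0 °C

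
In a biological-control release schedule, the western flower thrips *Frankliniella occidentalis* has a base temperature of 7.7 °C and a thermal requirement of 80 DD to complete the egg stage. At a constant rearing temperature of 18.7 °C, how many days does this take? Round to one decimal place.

Daily accumulation = 18.7 − 7.7 = 11.0 DD/day.
Duration = 80 / 11.0 = 7.273 ≈ 7.3 days.

7.3 days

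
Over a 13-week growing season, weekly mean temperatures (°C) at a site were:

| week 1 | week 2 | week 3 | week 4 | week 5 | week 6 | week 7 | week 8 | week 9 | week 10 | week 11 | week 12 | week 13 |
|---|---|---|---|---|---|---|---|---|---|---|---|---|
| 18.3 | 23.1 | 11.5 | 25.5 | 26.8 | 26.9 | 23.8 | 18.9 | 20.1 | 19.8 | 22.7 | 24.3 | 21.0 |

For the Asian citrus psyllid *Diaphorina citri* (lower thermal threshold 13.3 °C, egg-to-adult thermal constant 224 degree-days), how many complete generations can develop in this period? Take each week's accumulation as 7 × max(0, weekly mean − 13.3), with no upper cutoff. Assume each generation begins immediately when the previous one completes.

3 generations

Weekly DD (7 × max(0, T̄ − 13.3)): 35.0, 68.6, 0.0, 85.4, 94.5, 95.2, 73.5, 39.2, 47.6, 45.5, 65.8, 77.0, 53.9.
Season total = 781.2 DD.
Complete generations = ⌊781.2 / 224⌋ = 3.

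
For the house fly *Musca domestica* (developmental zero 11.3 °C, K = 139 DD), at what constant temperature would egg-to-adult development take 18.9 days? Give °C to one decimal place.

Required daily accumulation = 139 / 18.9 = 7.354 DD/day.
T = T_base + 7.354 = 11.3 + 7.354 = 18.654 ≈ 18.7 °C.

18.7 °C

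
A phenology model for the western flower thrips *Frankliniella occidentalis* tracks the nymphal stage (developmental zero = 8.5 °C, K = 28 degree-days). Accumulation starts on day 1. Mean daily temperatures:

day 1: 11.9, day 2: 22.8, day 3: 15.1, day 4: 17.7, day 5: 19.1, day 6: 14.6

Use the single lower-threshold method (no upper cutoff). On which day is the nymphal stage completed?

Daily DD above 8.5 °C: 3.4, 14.3, 6.6, 9.2, 10.6, 6.1.
Cumulative: 3.4, 17.7, 24.3, 33.5, 44.1, 50.2.
The total first reaches 28 DD on day 4.

day 4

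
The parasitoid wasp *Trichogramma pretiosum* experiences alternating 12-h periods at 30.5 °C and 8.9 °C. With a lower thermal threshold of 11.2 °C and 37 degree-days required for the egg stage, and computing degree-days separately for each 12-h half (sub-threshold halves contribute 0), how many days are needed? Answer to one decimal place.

3.8 days

Day half: max(0, 30.5 − 11.2) × 0.5 = 19.3 × 0.5 = 9.65 DD.
Night half: max(0, 8.9 − 11.2) × 0.5 = 0.0 × 0.5 = 0.00 DD.
Per 24 h: 9.65 DD/day.
Duration = 37 / 9.65 = 3.834 ≈ 3.8 days.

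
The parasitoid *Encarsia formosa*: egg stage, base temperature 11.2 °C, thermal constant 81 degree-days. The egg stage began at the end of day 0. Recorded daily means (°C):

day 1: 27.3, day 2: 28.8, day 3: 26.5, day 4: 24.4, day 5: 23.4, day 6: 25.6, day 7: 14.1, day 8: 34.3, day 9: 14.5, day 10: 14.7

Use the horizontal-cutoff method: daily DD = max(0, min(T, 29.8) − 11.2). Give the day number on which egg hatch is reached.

Daily DD above 11.2 °C (capped at 18.6): 16.1, 17.6, 15.3, 13.2, 12.2, 14.4, 2.9, 18.6, 3.3, 3.5.
Cumulative: 16.1, 33.7, 49.0, 62.2, 74.4, 88.8, 91.7, 110.3, 113.6, 117.1.
The total first reaches 81 DD on day 6.

day 6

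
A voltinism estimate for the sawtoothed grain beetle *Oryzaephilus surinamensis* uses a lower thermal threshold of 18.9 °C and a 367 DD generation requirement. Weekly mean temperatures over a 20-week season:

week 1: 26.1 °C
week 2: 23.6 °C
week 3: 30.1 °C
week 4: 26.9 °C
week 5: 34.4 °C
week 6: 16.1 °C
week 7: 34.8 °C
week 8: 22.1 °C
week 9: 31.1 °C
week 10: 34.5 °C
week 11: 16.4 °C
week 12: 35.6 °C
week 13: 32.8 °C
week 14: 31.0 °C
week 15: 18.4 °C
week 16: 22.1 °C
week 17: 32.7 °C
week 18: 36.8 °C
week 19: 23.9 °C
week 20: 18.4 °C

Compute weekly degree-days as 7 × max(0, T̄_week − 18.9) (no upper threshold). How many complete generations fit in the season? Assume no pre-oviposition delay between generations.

Weekly DD (7 × max(0, T̄ − 18.9)): 50.4, 32.9, 78.4, 56.0, 108.5, 0.0, 111.3, 22.4, 85.4, 109.2, 0.0, 116.9, 97.3, 84.7, 0.0, 22.4, 96.6, 125.3, 35.0, 0.0.
Season total = 1232.7 DD.
Complete generations = ⌊1232.7 / 367⌋ = 3.

3 generations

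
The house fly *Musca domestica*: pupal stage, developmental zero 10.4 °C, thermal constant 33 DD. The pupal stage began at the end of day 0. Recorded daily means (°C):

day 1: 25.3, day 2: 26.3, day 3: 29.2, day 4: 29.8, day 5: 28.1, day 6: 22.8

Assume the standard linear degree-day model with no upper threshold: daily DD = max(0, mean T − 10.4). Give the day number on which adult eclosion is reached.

day 3

Daily DD above 10.4 °C: 14.9, 15.9, 18.8, 19.4, 17.7, 12.4.
Cumulative: 14.9, 30.8, 49.6, 69.0, 86.7, 99.1.
The total first reaches 33 DD on day 3.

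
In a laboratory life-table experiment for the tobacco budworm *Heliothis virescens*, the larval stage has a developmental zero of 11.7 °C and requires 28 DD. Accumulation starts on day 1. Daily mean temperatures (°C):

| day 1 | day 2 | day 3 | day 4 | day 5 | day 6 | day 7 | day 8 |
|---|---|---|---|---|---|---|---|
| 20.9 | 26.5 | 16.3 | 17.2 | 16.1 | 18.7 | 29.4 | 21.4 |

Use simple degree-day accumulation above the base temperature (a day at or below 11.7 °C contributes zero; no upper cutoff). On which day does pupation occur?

day 3

Daily DD above 11.7 °C: 9.2, 14.8, 4.6, 5.5, 4.4, 7.0, 17.7, 9.7.
Cumulative: 9.2, 24.0, 28.6, 34.1, 38.5, 45.5, 63.2, 72.9.
The total first reaches 28 DD on day 3.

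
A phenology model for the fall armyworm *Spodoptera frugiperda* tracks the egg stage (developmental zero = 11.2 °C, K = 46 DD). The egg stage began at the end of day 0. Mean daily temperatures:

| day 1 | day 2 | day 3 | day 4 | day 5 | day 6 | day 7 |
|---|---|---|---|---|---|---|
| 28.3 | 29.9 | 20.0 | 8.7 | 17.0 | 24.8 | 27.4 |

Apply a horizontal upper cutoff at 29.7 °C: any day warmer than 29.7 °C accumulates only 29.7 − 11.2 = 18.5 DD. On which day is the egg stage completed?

Daily DD above 11.2 °C (capped at 18.5): 17.1, 18.5, 8.8, 0.0, 5.8, 13.6, 16.2.
Cumulative: 17.1, 35.6, 44.4, 44.4, 50.2, 63.8, 80.0.
The total first reaches 46 DD on day 5.

day 5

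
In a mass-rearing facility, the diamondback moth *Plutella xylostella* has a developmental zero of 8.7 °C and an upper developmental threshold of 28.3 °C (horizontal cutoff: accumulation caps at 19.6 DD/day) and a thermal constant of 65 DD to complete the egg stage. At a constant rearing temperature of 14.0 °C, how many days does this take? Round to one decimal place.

12.3 days

Daily accumulation = 14.0 − 8.7 = 5.3 DD/day.
Duration = 65 / 5.3 = 12.264 ≈ 12.3 days.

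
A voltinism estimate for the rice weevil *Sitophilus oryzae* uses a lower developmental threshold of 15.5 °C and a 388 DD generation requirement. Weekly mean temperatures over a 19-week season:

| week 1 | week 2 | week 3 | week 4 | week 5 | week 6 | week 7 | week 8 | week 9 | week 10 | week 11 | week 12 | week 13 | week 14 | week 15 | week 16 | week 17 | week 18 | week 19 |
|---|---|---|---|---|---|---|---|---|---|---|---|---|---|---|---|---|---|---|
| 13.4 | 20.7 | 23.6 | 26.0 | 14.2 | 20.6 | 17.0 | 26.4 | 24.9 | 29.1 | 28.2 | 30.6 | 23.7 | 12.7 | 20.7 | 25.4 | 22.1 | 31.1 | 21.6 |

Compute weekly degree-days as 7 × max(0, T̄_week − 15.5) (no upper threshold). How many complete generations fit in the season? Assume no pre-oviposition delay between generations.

Weekly DD (7 × max(0, T̄ − 15.5)): 0.0, 36.4, 56.7, 73.5, 0.0, 35.7, 10.5, 76.3, 65.8, 95.2, 88.9, 105.7, 57.4, 0.0, 36.4, 69.3, 46.2, 109.2, 42.7.
Season total = 1005.9 DD.
Complete generations = ⌊1005.9 / 388⌋ = 2.

2 generations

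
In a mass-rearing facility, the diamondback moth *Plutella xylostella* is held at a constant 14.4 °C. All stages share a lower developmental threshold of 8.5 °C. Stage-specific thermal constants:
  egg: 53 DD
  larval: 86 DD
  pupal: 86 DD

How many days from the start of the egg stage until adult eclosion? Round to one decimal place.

Daily accumulation at 14.4 °C = 14.4 − 8.5 = 5.9 DD/day.
Total K = 53 + 86 + 86 = 225 DD.
Total duration = 225 / 5.9 = 38.136 ≈ 38.1 days.

38.1 days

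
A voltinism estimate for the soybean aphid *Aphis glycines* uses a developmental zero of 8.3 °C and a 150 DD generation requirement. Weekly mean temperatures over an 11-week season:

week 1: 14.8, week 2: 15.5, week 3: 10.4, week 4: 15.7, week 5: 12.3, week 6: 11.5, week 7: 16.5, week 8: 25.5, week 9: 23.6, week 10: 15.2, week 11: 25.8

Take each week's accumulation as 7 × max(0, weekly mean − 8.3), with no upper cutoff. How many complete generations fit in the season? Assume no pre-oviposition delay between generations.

4 generations

Weekly DD (7 × max(0, T̄ − 8.3)): 45.5, 50.4, 14.7, 51.8, 28.0, 22.4, 57.4, 120.4, 107.1, 48.3, 122.5.
Season total = 668.5 DD.
Complete generations = ⌊668.5 / 150⌋ = 4.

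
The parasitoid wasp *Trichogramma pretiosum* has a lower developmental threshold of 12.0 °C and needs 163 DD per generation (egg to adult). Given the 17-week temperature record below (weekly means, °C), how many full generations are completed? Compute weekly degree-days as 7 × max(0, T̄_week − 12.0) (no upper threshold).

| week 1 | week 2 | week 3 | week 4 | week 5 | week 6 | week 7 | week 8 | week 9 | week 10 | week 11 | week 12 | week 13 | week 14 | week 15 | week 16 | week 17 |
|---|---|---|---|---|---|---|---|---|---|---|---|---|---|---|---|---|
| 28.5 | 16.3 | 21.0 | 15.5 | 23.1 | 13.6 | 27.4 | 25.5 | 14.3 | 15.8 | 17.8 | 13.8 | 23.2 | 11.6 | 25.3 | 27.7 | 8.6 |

Weekly DD (7 × max(0, T̄ − 12.0)): 115.5, 30.1, 63.0, 24.5, 77.7, 11.2, 107.8, 94.5, 16.1, 26.6, 40.6, 12.6, 78.4, 0.0, 93.1, 109.9, 0.0.
Season total = 901.6 DD.
Complete generations = ⌊901.6 / 163⌋ = 5.

5 generations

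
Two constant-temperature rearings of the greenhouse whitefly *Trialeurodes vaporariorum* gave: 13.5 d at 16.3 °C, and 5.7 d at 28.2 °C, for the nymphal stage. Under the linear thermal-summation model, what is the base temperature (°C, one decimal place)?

7.6 °C

Equal thermal constants: D₁(T₁ − T_b) = D₂(T₂ − T_b).
13.5·(16.3 − T_b) = 5.7·(28.2 − T_b)
T_b = (13.5·16.3 − 5.7·28.2) / (13.5 − 5.7) = 59.31 / 7.8 = 7.604 °C ≈ 7.6 °C.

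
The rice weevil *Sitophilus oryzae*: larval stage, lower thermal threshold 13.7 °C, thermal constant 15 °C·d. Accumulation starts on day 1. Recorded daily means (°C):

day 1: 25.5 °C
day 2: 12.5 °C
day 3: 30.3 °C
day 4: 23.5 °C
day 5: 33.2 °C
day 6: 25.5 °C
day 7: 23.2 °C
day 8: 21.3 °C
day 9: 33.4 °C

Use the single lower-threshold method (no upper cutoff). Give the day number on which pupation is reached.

day 3

Daily DD above 13.7 °C: 11.8, 0.0, 16.6, 9.8, 19.5, 11.8, 9.5, 7.6, 19.7.
Cumulative: 11.8, 11.8, 28.4, 38.2, 57.7, 69.5, 79.0, 86.6, 106.3.
The total first reaches 15 DD on day 3.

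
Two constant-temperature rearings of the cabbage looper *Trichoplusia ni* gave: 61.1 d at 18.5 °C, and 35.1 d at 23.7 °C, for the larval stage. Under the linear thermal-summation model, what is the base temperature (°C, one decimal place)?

Under the model K = D·(T − T_b), so D₁·(T₁ − T_b) = D₂·(T₂ − T_b).
61.1·(18.5 − T_b) = 35.1·(23.7 − T_b)
T_b = (61.1·18.5 − 35.1·23.7) / (61.1 − 35.1) = 298.48 / 26.0 = 11.480 °C ≈ 11.5 °C.

11.5 °C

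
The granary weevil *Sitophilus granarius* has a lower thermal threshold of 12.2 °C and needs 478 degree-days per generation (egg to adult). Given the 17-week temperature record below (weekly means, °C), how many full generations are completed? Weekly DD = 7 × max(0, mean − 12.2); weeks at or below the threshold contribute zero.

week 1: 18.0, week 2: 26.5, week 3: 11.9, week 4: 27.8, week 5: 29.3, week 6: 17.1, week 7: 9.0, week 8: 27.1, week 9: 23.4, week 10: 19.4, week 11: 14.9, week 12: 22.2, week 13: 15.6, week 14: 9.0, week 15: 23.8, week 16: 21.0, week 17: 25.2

Weekly DD (7 × max(0, T̄ − 12.2)): 40.6, 100.1, 0.0, 109.2, 119.7, 34.3, 0.0, 104.3, 78.4, 50.4, 18.9, 70.0, 23.8, 0.0, 81.2, 61.6, 91.0.
Season total = 983.5 DD.
Complete generations = ⌊983.5 / 478⌋ = 2.

2 generations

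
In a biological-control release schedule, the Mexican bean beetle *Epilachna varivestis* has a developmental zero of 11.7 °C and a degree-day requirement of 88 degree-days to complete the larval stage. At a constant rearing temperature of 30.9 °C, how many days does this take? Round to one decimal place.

Daily accumulation = 30.9 − 11.7 = 19.2 DD/day.
Duration = 88 / 19.2 = 4.583 ≈ 4.6 days.

4.6 days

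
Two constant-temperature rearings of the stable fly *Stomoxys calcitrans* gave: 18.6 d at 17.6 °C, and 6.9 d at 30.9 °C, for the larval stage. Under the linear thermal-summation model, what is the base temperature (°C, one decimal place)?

Equal thermal constants: D₁(T₁ − T_b) = D₂(T₂ − T_b).
18.6·(17.6 − T_b) = 6.9·(30.9 − T_b)
T_b = (18.6·17.6 − 6.9·30.9) / (18.6 − 6.9) = 114.15 / 11.7 = 9.756 °C ≈ 9.8 °C.

9.8 °C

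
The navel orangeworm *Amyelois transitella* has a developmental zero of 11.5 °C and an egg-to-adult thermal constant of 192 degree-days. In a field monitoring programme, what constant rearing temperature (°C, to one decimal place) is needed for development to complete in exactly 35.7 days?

16.9 °C

Required daily accumulation = 192 / 35.7 = 5.378 DD/day.
T = T_base + 5.378 = 11.5 + 5.378 = 16.878 ≈ 16.9 °C.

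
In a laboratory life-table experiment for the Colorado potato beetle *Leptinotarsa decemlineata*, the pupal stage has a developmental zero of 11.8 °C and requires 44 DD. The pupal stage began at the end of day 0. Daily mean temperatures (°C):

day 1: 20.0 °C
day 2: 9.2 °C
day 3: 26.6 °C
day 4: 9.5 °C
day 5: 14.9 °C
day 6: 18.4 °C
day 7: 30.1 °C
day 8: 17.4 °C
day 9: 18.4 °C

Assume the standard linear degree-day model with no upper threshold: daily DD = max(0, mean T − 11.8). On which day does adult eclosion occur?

Daily DD above 11.8 °C: 8.2, 0.0, 14.8, 0.0, 3.1, 6.6, 18.3, 5.6, 6.6.
Cumulative: 8.2, 8.2, 23.0, 23.0, 26.1, 32.7, 51.0, 56.6, 63.2.
The total first reaches 44 DD on day 7.

day 7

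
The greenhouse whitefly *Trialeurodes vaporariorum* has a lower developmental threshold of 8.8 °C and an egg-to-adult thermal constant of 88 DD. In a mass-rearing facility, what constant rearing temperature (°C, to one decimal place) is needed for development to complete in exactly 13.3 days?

Required daily accumulation = 88 / 13.3 = 6.617 DD/day.
T = T_base + 6.617 = 8.8 + 6.617 = 15.417 ≈ 15.4 °C.

15.4 °C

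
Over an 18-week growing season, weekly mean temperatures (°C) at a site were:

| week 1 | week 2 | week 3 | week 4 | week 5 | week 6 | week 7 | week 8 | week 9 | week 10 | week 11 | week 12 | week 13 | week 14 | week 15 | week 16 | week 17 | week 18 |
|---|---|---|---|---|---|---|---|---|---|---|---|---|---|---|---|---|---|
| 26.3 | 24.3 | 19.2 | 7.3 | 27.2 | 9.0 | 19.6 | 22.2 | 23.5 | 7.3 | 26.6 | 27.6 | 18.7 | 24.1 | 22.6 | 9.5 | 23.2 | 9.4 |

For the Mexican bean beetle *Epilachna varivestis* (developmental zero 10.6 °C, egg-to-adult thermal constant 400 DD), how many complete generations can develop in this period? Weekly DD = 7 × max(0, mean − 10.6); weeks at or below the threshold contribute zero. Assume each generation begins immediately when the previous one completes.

2 generations

Weekly DD (7 × max(0, T̄ − 10.6)): 109.9, 95.9, 60.2, 0.0, 116.2, 0.0, 63.0, 81.2, 90.3, 0.0, 112.0, 119.0, 56.7, 94.5, 84.0, 0.0, 88.2, 0.0.
Season total = 1171.1 DD.
Complete generations = ⌊1171.1 / 400⌋ = 2.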